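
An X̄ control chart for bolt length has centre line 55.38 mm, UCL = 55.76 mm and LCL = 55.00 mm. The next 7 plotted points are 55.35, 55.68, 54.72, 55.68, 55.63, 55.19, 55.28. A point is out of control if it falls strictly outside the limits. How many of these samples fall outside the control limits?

Compare each point to [55.00, 55.76]: sample 3 = 54.72 < LCL.

1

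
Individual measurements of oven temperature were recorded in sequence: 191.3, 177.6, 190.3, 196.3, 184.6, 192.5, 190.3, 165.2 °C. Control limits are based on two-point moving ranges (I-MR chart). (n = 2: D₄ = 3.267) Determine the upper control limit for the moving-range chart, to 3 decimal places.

Moving ranges: 13.7, 12.7, 6.0, 11.7, 7.9, 2.2, 25.1; M̄R̄ = 79.3000 / 7 = 11.3286
UCL_MR = D₄·M̄R̄ = 3.267 × 11.3286 = 37.0104

37.010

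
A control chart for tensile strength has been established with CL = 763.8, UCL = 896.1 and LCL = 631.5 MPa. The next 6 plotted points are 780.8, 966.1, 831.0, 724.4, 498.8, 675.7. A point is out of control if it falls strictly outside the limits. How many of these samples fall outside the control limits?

2

Compare each point to [631.5, 896.1]: sample 2 = 966.1 > UCL; sample 5 = 498.8 < LCL.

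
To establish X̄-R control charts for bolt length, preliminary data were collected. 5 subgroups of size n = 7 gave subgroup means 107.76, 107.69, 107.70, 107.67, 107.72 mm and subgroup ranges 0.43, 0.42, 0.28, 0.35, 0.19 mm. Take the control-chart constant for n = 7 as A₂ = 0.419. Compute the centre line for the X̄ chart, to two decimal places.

X̄̄ = (107.76 + 107.69 + 107.70 + 107.67 + 107.72) / 5 = 538.5400 / 5 = 107.7080
CL = X̄̄ = 107.7080

107.71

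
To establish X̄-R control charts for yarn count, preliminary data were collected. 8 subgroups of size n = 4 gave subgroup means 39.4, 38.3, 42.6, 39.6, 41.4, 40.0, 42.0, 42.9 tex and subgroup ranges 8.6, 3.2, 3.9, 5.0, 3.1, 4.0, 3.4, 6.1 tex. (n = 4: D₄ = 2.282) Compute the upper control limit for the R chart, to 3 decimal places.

R̄ = (8.6 + 3.2 + 3.9 + 5.0 + 3.1 + 4.0 + 3.4 + 6.1) / 8 = 37.3000 / 8 = 4.6625
UCL_R = D₄·R̄ = 2.282 × 4.6625 = 10.6398

10.640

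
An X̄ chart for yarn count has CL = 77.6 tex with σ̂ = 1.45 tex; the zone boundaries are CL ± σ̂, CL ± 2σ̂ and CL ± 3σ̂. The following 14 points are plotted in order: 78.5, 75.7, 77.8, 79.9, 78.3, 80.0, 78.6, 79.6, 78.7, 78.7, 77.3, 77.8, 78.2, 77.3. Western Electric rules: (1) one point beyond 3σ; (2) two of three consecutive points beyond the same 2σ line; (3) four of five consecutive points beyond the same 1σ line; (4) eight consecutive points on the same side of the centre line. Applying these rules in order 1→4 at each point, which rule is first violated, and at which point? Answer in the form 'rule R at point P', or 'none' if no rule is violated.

Zone of each point (C = within 1σ̂, B = 1σ̂–2σ̂, A = 2σ̂–3σ̂, * = beyond 3σ̂; sign = side of CL): 1:+C, 2:-B, 3:+C, 4:+B, 5:+C, 6:+B, 7:+C, 8:+B, 9:+C, 10:+C, 11:-C, 12:+C, 13:+C, 14:-C
Rule 4 (eight consecutive points on the same side of the centre line) is satisfied at point 10.

rule 4 at point 10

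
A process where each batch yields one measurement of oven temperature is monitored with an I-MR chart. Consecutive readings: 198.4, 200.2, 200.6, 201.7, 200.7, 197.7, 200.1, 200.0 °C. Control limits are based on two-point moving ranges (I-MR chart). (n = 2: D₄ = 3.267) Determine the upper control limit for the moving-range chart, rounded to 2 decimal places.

4.57

Moving ranges: 1.8, 0.4, 1.1, 1.0, 3.0, 2.4, 0.1; M̄R̄ = 9.8000 / 7 = 1.4000
UCL_MR = D₄·M̄R̄ = 3.267 × 1.4000 = 4.5738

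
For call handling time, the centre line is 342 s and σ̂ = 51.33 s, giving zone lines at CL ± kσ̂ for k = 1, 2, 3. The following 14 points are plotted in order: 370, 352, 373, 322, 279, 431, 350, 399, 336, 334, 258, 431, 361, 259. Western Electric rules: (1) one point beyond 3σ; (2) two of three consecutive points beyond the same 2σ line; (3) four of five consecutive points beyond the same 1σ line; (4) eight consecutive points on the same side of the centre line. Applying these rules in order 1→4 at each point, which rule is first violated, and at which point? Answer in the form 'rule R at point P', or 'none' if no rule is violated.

Zone of each point (C = within 1σ̂, B = 1σ̂–2σ̂, A = 2σ̂–3σ̂, * = beyond 3σ̂; sign = side of CL): 1:+C, 2:+C, 3:+C, 4:-C, 5:-B, 6:+B, 7:+C, 8:+B, 9:-C, 10:-C, 11:-B, 12:+B, 13:+C, 14:-B
No rule fires across all 14 points.

none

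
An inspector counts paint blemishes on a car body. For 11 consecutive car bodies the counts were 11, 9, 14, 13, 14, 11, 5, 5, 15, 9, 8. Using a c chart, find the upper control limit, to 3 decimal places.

c̄ = (11 + 9 + 14 + 13 + 14 + 11 + 5 + 5 + 15 + 9 + 8) / 11 = 114 / 11 = 10.3636
UCL = c̄ + 3√c̄ = 10.3636 + 3 × √10.3636 = 10.3636 + 3 × 3.2193 = 20.0214

20.021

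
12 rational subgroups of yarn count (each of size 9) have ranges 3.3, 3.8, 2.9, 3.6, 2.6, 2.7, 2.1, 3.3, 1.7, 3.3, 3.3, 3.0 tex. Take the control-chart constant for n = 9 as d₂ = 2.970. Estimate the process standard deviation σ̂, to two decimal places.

1.00

R̄ = (3.3 + 3.8 + 2.9 + 3.6 + 2.6 + 2.7 + 2.1 + 3.3 + 1.7 + 3.3 + 3.3 + 3.0) / 12 = 2.9667
σ̂ = R̄ / d₂ = 2.9667 / 2.970 = 0.9989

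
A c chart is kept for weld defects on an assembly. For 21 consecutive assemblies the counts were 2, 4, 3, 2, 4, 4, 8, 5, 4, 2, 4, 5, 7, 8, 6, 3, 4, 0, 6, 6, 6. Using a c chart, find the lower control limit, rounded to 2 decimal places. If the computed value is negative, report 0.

0.00

c̄ = (2 + 4 + 3 + 2 + 4 + 4 + 8 + 5 + 4 + 2 + 4 + 5 + 7 + 8 + 6 + 3 + 4 + 0 + 6 + 6 + 6) / 21 = 93 / 21 = 4.4286
LCL = c̄ − 3√c̄ = 4.4286 − 3 × 2.1044 = -1.8847 → 0 (cannot be negative)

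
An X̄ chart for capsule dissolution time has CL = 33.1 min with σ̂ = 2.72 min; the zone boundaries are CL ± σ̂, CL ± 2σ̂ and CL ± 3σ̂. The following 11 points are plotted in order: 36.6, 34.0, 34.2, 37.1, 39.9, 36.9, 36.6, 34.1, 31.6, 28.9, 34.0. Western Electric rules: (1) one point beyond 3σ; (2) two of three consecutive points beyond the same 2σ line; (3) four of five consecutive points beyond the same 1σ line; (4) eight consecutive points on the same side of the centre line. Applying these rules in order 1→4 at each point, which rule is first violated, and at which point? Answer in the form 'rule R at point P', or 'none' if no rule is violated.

rule 3 at point 7

Zone of each point (C = within 1σ̂, B = 1σ̂–2σ̂, A = 2σ̂–3σ̂, * = beyond 3σ̂; sign = side of CL): 1:+B, 2:+C, 3:+C, 4:+B, 5:+A, 6:+B, 7:+B, 8:+C, 9:-C, 10:-B, 11:+C
Rule 3 (four of five consecutive points beyond the same 1σ limit) is satisfied at point 7.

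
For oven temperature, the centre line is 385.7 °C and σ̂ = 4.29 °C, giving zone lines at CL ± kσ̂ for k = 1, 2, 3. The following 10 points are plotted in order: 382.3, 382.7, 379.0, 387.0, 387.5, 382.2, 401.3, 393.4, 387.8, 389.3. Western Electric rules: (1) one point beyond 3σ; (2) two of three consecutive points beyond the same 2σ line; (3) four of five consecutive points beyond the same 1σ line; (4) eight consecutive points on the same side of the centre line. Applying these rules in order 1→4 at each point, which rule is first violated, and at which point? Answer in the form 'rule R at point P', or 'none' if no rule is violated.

rule 1 at point 7

Zone of each point (C = within 1σ̂, B = 1σ̂–2σ̂, A = 2σ̂–3σ̂, * = beyond 3σ̂; sign = side of CL): 1:-C, 2:-C, 3:-B, 4:+C, 5:+C, 6:-C, 7:+*, 8:+B, 9:+C, 10:+C
Rule 1 (one point beyond the 3σ limits) is satisfied at point 7.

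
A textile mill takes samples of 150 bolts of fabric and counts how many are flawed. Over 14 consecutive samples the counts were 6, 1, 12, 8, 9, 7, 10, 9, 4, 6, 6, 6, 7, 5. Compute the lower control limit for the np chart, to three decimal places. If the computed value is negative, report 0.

0.000

p̄ = Σdᵢ / (k·n) = 96 / (14 × 150) = 0.04571
LCL = np̄ − 3·√(np̄(1−p̄)) = 6.8571 − 3 × 2.5581 = -0.8170 → 0 (negative, so LCL = 0)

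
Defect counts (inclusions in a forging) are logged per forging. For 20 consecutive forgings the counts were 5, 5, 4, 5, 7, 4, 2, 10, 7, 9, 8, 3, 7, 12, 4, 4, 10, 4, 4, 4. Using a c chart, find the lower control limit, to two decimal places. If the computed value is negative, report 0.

c̄ = (5 + 5 + 4 + 5 + 7 + 4 + 2 + 10 + 7 + 9 + 8 + 3 + 7 + 12 + 4 + 4 + 10 + 4 + 4 + 4) / 20 = 118 / 20 = 5.9000
LCL = c̄ − 3√c̄ = 5.9000 − 3 × 2.4290 = -1.3870 → 0 (cannot be negative)

0.00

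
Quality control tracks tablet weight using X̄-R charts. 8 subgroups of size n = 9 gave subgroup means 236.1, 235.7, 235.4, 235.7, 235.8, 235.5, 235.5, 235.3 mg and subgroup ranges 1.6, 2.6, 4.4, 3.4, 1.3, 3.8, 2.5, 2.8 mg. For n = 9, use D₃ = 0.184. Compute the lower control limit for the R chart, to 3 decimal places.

0.515

R̄ = (1.6 + 2.6 + 4.4 + 3.4 + 1.3 + 3.8 + 2.5 + 2.8) / 8 = 22.4000 / 8 = 2.8000
LCL_R = D₃·R̄ = 0.184 × 2.8000 = 0.5152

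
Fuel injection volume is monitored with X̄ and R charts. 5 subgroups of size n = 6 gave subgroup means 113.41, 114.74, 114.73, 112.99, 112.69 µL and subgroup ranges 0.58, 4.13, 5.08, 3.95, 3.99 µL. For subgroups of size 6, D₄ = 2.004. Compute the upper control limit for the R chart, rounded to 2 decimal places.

R̄ = (0.58 + 4.13 + 5.08 + 3.95 + 3.99) / 5 = 17.7300 / 5 = 3.5460
UCL_R = D₄·R̄ = 2.004 × 3.5460 = 7.1062

7.11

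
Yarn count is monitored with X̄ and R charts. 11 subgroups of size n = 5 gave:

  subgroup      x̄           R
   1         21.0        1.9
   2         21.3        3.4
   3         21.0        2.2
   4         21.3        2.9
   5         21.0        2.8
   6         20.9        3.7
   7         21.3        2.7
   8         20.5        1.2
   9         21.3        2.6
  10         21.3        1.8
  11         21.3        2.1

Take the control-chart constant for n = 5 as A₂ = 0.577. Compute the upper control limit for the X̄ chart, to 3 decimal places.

22.541

X̄̄ = (21.0 + 21.3 + 21.0 + 21.3 + 21.0 + 20.9 + 21.3 + 20.5 + 21.3 + 21.3 + 21.3) / 11 = 232.2000 / 11 = 21.1091
R̄ = (1.9 + 3.4 + 2.2 + 2.9 + 2.8 + 3.7 + 2.7 + 1.2 + 2.6 + 1.8 + 2.1) / 11 = 27.3000 / 11 = 2.4818
UCL = X̄̄ + A₂·R̄ = 21.1091 + 0.577 × 2.4818 = 22.5411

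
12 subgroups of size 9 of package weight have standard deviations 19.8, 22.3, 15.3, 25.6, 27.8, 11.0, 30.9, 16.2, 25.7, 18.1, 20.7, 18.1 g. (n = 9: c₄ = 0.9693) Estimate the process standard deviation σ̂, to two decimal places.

s̄ = (19.8 + 22.3 + 15.3 + 25.6 + 27.8 + 11.0 + 30.9 + 16.2 + 25.7 + 18.1 + 20.7 + 18.1) / 12 = 20.9583
σ̂ = s̄ / c₄ = 20.9583 / 0.9693 = 21.6221

21.62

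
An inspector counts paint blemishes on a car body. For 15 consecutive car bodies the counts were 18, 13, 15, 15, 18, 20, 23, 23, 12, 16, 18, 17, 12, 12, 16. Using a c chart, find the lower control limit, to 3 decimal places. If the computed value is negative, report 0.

4.335

c̄ = (18 + 13 + 15 + 15 + 18 + 20 + 23 + 23 + 12 + 16 + 18 + 17 + 12 + 12 + 16) / 15 = 248 / 15 = 16.5333
LCL = c̄ − 3√c̄ = 16.5333 − 3 × 4.0661 = 4.3350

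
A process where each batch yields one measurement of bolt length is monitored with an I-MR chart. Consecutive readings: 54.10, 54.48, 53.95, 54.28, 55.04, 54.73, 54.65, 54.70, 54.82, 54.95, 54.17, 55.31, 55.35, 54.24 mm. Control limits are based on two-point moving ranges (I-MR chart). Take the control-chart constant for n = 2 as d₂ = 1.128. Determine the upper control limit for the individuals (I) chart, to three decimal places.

55.805

X̄ = (54.10 + 54.48 + 53.95 + 54.28 + 55.04 + 54.73 + 54.65 + 54.70 + 54.82 + 54.95 + 54.17 + 55.31 + 55.35 + 54.24) / 14 = 54.6264
Moving ranges: 0.38, 0.53, 0.33, 0.76, 0.31, 0.08, 0.05, 0.12, 0.13, 0.78, 1.14, 0.04, 1.11; M̄R̄ = 5.7600 / 13 = 0.4431
UCL = X̄ + 3·M̄R̄/d₂ = 54.6264 + 3 × 0.4431 / 1.128 = 55.8048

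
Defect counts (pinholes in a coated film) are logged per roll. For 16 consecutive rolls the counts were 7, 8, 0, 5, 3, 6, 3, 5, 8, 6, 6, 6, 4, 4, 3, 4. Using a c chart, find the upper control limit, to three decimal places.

c̄ = (7 + 8 + 0 + 5 + 3 + 6 + 3 + 5 + 8 + 6 + 6 + 6 + 4 + 4 + 3 + 4) / 16 = 78 / 16 = 4.8750
UCL = c̄ + 3√c̄ = 4.8750 + 3 × √4.8750 = 4.8750 + 3 × 2.2079 = 11.4988

11.499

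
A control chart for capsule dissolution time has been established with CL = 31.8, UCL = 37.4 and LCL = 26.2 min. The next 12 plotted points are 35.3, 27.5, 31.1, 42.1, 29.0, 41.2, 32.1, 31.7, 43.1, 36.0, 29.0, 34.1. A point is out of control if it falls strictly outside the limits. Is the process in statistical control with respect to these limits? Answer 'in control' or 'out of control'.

out of control

Compare each point to [26.2, 37.4]: sample 4 = 42.1 > UCL; sample 6 = 41.2 > UCL; sample 9 = 43.1 > UCL.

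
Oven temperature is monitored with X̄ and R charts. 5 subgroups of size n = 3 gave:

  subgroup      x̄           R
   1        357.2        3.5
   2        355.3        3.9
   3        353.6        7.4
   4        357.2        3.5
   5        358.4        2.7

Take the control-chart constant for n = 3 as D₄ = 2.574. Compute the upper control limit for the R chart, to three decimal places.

10.811

R̄ = (3.5 + 3.9 + 7.4 + 3.5 + 2.7) / 5 = 21.0000 / 5 = 4.2000
UCL_R = D₄·R̄ = 2.574 × 4.2000 = 10.8108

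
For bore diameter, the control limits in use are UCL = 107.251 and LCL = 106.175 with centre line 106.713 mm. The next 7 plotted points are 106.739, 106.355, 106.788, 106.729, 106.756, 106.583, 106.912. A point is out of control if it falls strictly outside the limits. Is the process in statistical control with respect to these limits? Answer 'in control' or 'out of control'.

in control

All 7 points lie within [106.175, 107.251].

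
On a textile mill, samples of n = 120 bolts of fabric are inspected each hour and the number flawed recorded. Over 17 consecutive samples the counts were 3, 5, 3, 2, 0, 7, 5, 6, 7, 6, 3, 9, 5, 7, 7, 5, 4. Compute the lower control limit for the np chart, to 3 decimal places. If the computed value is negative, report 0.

0.000

p̄ = Σdᵢ / (k·n) = 84 / (17 × 120) = 0.04118
LCL = np̄ − 3·√(np̄(1−p̄)) = 4.9412 − 3 × 2.1766 = -1.5887 → 0 (negative, so LCL = 0)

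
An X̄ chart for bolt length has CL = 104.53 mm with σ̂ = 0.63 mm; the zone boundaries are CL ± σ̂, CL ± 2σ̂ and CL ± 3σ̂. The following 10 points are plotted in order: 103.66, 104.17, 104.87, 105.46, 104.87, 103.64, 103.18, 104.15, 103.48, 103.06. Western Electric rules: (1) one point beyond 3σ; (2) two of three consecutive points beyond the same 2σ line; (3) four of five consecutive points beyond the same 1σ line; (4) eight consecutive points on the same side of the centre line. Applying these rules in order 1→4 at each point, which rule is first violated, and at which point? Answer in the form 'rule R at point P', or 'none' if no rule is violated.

Zone of each point (C = within 1σ̂, B = 1σ̂–2σ̂, A = 2σ̂–3σ̂, * = beyond 3σ̂; sign = side of CL): 1:-B, 2:-C, 3:+C, 4:+B, 5:+C, 6:-B, 7:-A, 8:-C, 9:-B, 10:-A
Rule 3 (four of five consecutive points beyond the same 1σ limit) is satisfied at point 10.

rule 3 at point 10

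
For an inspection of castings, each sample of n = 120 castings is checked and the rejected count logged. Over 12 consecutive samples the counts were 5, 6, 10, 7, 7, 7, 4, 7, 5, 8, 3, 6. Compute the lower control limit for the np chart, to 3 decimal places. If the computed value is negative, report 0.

0.000

p̄ = Σdᵢ / (k·n) = 75 / (12 × 120) = 0.05208
LCL = np̄ − 3·√(np̄(1−p̄)) = 6.2500 − 3 × 2.4340 = -1.0521 → 0 (negative, so LCL = 0)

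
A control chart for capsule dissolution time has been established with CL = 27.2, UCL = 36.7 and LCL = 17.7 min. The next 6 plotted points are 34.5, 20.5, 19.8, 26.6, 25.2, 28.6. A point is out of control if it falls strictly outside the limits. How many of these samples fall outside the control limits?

All 6 points lie within [17.7, 36.7].

0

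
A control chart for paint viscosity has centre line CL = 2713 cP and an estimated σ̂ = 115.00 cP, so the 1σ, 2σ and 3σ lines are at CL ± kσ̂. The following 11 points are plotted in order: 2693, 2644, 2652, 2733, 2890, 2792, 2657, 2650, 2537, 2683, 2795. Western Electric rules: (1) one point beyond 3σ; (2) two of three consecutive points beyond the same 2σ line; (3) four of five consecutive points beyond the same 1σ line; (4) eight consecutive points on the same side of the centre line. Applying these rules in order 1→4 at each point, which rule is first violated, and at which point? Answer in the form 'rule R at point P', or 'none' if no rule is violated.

Zone of each point (C = within 1σ̂, B = 1σ̂–2σ̂, A = 2σ̂–3σ̂, * = beyond 3σ̂; sign = side of CL): 1:-C, 2:-C, 3:-C, 4:+C, 5:+B, 6:+C, 7:-C, 8:-C, 9:-B, 10:-C, 11:+C
No rule fires across all 11 points.

none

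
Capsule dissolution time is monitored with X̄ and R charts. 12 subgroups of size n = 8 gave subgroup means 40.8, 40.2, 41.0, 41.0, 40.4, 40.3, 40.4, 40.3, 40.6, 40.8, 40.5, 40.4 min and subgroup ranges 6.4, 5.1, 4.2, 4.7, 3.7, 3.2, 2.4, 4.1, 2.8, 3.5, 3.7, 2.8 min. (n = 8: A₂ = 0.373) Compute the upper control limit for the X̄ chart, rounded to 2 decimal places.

42.01

X̄̄ = (40.8 + 40.2 + 41.0 + 41.0 + 40.4 + 40.3 + 40.4 + 40.3 + 40.6 + 40.8 + 40.5 + 40.4) / 12 = 486.7000 / 12 = 40.5583
R̄ = (6.4 + 5.1 + 4.2 + 4.7 + 3.7 + 3.2 + 2.4 + 4.1 + 2.8 + 3.5 + 3.7 + 2.8) / 12 = 46.6000 / 12 = 3.8833
UCL = X̄̄ + A₂·R̄ = 40.5583 + 0.373 × 3.8833 = 42.0068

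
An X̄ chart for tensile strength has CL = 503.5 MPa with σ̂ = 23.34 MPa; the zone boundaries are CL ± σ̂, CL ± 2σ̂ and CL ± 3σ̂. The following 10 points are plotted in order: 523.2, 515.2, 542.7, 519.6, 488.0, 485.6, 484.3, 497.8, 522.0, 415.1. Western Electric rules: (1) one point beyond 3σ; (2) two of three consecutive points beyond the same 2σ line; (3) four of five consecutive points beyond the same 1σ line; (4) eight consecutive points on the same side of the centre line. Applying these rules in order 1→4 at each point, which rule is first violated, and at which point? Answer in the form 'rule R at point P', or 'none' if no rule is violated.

rule 1 at point 10

Zone of each point (C = within 1σ̂, B = 1σ̂–2σ̂, A = 2σ̂–3σ̂, * = beyond 3σ̂; sign = side of CL): 1:+C, 2:+C, 3:+B, 4:+C, 5:-C, 6:-C, 7:-C, 8:-C, 9:+C, 10:-*
Rule 1 (one point beyond the 3σ limits) is satisfied at point 10.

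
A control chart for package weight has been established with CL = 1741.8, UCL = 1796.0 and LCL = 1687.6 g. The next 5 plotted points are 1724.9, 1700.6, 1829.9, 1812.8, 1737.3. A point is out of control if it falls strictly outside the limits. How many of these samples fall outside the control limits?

Compare each point to [1687.6, 1796.0]: sample 3 = 1829.9 > UCL; sample 4 = 1812.8 > UCL.

2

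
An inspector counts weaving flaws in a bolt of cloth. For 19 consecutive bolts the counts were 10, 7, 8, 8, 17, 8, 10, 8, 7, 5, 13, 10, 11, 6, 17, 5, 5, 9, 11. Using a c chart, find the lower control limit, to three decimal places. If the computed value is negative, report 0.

c̄ = (10 + 7 + 8 + 8 + 17 + 8 + 10 + 8 + 7 + 5 + 13 + 10 + 11 + 6 + 17 + 5 + 5 + 9 + 11) / 19 = 175 / 19 = 9.2105
LCL = c̄ − 3√c̄ = 9.2105 − 3 × 3.0349 = 0.1059

0.106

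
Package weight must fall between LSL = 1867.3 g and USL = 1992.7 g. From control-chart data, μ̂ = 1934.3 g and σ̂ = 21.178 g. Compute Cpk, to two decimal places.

Cpu = (USL − μ̂) / (3σ̂) = (1992.7 − 1934.3) / (3 × 21.178) = 0.9192; Cpl = (μ̂ − LSL) / (3σ̂) = (1934.3 − 1867.3) / (3 × 21.178) = 1.0546; Cpk = min(Cpu, Cpl) = 0.9192

0.92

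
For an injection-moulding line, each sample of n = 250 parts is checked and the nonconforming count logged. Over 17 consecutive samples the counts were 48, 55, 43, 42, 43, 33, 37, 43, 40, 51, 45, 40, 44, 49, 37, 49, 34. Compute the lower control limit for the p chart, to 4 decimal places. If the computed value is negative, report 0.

p̄ = Σdᵢ / (k·n) = 733 / (17 × 250) = 0.17247
LCL = p̄ − 3·√(p̄(1−p̄)/n) = 0.17247 − 3 × 0.02389 = 0.10079

0.1008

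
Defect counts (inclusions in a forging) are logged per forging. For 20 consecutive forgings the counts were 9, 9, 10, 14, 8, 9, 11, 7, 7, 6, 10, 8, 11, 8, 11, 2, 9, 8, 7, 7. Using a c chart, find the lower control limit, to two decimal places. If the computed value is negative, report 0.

0.00

c̄ = (9 + 9 + 10 + 14 + 8 + 9 + 11 + 7 + 7 + 6 + 10 + 8 + 11 + 8 + 11 + 2 + 9 + 8 + 7 + 7) / 20 = 171 / 20 = 8.5500
LCL = c̄ − 3√c̄ = 8.5500 − 3 × 2.9240 = -0.2221 → 0 (cannot be negative)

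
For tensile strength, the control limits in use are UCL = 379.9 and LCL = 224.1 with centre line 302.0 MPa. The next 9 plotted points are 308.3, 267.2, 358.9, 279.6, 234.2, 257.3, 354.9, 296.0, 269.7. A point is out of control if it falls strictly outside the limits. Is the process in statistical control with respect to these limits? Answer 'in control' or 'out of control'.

All 9 points lie within [224.1, 379.9].

in control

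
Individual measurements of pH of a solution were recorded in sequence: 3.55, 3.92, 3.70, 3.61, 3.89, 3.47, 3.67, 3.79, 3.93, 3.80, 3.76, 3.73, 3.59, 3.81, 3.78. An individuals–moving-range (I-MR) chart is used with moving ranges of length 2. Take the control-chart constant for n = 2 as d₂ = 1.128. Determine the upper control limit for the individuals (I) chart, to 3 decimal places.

4.195

X̄ = (3.55 + 3.92 + 3.70 + 3.61 + 3.89 + 3.47 + 3.67 + 3.79 + 3.93 + 3.80 + 3.76 + 3.73 + 3.59 + 3.81 + 3.78) / 15 = 3.7333
Moving ranges: 0.37, 0.22, 0.09, 0.28, 0.42, 0.20, 0.12, 0.14, 0.13, 0.04, 0.03, 0.14, 0.22, 0.03; M̄R̄ = 2.4300 / 14 = 0.1736
UCL = X̄ + 3·M̄R̄/d₂ = 3.7333 + 3 × 0.1736 / 1.128 = 4.1950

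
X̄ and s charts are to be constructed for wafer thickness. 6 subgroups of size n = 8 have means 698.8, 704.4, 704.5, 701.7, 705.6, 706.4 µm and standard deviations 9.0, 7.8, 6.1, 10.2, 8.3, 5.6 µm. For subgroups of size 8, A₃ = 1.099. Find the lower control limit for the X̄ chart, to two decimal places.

694.96

X̄̄ = (698.8 + 704.4 + 704.5 + 701.7 + 705.6 + 706.4) / 6 = 703.5667
s̄ = (9.0 + 7.8 + 6.1 + 10.2 + 8.3 + 5.6) / 6 = 7.8333
LCL = X̄̄ − A₃·s̄ = 703.5667 − 1.099 × 7.8333 = 694.9578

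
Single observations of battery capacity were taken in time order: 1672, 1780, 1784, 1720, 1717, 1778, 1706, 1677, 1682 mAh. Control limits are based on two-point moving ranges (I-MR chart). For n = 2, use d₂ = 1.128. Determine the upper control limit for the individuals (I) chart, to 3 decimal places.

X̄ = (1672 + 1780 + 1784 + 1720 + 1717 + 1778 + 1706 + 1677 + 1682) / 9 = 1724.0000
Moving ranges: 108, 4, 64, 3, 61, 72, 29, 5; M̄R̄ = 346.0000 / 8 = 43.2500
UCL = X̄ + 3·M̄R̄/d₂ = 1724.0000 + 3 × 43.2500 / 1.128 = 1839.0266

1839.027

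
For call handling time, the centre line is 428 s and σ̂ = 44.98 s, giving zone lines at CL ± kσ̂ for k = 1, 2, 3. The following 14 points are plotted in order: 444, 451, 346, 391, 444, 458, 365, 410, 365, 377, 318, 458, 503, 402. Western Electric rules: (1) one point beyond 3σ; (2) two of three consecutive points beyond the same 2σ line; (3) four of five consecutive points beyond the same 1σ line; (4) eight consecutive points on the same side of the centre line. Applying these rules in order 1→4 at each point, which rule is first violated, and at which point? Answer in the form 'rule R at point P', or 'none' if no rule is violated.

Zone of each point (C = within 1σ̂, B = 1σ̂–2σ̂, A = 2σ̂–3σ̂, * = beyond 3σ̂; sign = side of CL): 1:+C, 2:+C, 3:-B, 4:-C, 5:+C, 6:+C, 7:-B, 8:-C, 9:-B, 10:-B, 11:-A, 12:+C, 13:+B, 14:-C
Rule 3 (four of five consecutive points beyond the same 1σ limit) is satisfied at point 11.

rule 3 at point 11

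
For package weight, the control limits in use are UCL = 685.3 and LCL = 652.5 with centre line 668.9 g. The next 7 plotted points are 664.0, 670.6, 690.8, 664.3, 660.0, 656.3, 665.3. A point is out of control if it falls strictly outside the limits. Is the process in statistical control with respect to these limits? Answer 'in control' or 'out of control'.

Compare each point to [652.5, 685.3]: sample 3 = 690.8 > UCL.

out of control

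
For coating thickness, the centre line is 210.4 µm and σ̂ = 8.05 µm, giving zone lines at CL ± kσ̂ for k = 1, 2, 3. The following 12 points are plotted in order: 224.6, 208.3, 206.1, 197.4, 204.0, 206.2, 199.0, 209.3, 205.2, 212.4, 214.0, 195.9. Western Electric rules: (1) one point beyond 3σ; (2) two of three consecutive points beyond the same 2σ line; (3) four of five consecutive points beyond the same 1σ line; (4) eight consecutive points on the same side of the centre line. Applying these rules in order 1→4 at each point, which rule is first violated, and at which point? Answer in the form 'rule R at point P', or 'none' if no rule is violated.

Zone of each point (C = within 1σ̂, B = 1σ̂–2σ̂, A = 2σ̂–3σ̂, * = beyond 3σ̂; sign = side of CL): 1:+B, 2:-C, 3:-C, 4:-B, 5:-C, 6:-C, 7:-B, 8:-C, 9:-C, 10:+C, 11:+C, 12:-B
Rule 4 (eight consecutive points on the same side of the centre line) is satisfied at point 9.

rule 4 at point 9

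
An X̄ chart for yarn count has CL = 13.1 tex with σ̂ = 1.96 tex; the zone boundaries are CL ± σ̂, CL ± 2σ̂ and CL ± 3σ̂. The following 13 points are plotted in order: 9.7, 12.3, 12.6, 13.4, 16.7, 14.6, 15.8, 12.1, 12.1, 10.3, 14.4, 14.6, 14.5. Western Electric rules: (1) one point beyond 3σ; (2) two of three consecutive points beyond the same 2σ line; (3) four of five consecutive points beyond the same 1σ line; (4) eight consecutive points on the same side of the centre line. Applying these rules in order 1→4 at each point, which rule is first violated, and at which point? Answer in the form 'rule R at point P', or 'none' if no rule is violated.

none

Zone of each point (C = within 1σ̂, B = 1σ̂–2σ̂, A = 2σ̂–3σ̂, * = beyond 3σ̂; sign = side of CL): 1:-B, 2:-C, 3:-C, 4:+C, 5:+B, 6:+C, 7:+B, 8:-C, 9:-C, 10:-B, 11:+C, 12:+C, 13:+C
No rule fires across all 13 points.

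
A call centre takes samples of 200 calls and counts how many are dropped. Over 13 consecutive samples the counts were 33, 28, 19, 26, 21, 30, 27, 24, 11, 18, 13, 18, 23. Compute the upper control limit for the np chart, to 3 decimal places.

p̄ = Σdᵢ / (k·n) = 291 / (13 × 200) = 0.11192
UCL = np̄ + 3·√(np̄(1−p̄)) = 22.3846 + 3 × √(22.3846×0.88808) = 22.3846 + 3 × 4.4586 = 35.7605

35.760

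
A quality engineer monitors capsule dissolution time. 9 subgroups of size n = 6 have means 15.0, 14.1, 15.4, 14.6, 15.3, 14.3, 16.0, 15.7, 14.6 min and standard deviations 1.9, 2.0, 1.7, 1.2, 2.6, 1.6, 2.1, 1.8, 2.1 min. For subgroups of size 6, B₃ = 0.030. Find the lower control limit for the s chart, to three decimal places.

s̄ = (1.9 + 2.0 + 1.7 + 1.2 + 2.6 + 1.6 + 2.1 + 1.8 + 2.1) / 9 = 1.8889
LCL_s = B₃·s̄ = 0.030 × 1.8889 = 0.0567

0.057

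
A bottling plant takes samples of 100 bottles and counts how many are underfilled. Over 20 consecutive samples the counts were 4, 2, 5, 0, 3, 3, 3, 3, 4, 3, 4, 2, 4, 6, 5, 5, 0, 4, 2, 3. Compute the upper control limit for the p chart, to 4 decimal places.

p̄ = Σdᵢ / (k·n) = 65 / (20 × 100) = 0.03250
UCL = p̄ + 3·√(p̄(1−p̄)/n) = 0.03250 + 3 × √(0.03250×0.96750/100) = 0.03250 + 3 × 0.01773 = 0.08570

0.0857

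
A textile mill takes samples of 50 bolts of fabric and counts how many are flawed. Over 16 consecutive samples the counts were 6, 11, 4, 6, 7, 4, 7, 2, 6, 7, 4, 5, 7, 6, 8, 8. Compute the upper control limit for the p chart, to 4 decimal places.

p̄ = Σdᵢ / (k·n) = 98 / (16 × 50) = 0.12250
UCL = p̄ + 3·√(p̄(1−p̄)/n) = 0.12250 + 3 × √(0.12250×0.87750/50) = 0.12250 + 3 × 0.04637 = 0.26160

0.2616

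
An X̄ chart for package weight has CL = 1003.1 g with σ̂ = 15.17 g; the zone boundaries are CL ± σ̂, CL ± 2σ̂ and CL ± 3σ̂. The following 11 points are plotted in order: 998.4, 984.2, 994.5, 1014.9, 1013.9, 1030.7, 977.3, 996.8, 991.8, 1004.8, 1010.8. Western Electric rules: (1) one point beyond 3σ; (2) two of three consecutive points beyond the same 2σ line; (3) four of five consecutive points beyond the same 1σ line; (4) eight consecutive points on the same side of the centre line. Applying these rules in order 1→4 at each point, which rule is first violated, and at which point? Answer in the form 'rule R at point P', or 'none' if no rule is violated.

Zone of each point (C = within 1σ̂, B = 1σ̂–2σ̂, A = 2σ̂–3σ̂, * = beyond 3σ̂; sign = side of CL): 1:-C, 2:-B, 3:-C, 4:+C, 5:+C, 6:+B, 7:-B, 8:-C, 9:-C, 10:+C, 11:+C
No rule fires across all 11 points.

none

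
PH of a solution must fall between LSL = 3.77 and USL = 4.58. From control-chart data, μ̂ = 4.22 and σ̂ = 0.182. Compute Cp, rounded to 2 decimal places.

Cp = (USL − LSL) / (6σ̂) = (4.58 − 3.77) / (6 × 0.182) = 0.8100 / 1.0920 = 0.7418

0.74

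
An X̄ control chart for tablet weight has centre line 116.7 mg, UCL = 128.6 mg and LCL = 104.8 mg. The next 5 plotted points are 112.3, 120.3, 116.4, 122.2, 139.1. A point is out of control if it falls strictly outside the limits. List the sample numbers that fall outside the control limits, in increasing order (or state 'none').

Compare each point to [104.8, 128.6]: sample 5 = 139.1 > UCL.

5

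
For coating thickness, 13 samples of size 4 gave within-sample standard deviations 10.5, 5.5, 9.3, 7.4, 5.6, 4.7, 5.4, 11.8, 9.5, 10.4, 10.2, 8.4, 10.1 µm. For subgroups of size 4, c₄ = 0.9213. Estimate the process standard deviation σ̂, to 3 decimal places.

9.084

s̄ = (10.5 + 5.5 + 9.3 + 7.4 + 5.6 + 4.7 + 5.4 + 11.8 + 9.5 + 10.4 + 10.2 + 8.4 + 10.1) / 13 = 8.3692
σ̂ = s̄ / c₄ = 8.3692 / 0.9213 = 9.0842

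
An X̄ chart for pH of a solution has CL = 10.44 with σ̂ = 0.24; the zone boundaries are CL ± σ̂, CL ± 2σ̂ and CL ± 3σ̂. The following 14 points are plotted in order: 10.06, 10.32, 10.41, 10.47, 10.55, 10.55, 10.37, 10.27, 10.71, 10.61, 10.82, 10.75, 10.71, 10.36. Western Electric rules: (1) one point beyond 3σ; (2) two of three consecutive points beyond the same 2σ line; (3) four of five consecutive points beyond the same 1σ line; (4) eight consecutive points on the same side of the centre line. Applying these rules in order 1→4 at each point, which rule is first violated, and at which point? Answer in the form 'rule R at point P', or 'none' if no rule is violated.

rule 3 at point 13

Zone of each point (C = within 1σ̂, B = 1σ̂–2σ̂, A = 2σ̂–3σ̂, * = beyond 3σ̂; sign = side of CL): 1:-B, 2:-C, 3:-C, 4:+C, 5:+C, 6:+C, 7:-C, 8:-C, 9:+B, 10:+C, 11:+B, 12:+B, 13:+B, 14:-C
Rule 3 (four of five consecutive points beyond the same 1σ limit) is satisfied at point 13.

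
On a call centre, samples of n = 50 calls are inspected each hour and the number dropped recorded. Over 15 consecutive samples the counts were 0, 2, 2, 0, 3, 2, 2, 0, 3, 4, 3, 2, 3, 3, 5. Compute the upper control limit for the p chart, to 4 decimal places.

0.1336

p̄ = Σdᵢ / (k·n) = 34 / (15 × 50) = 0.04533
UCL = p̄ + 3·√(p̄(1−p̄)/n) = 0.04533 + 3 × √(0.04533×0.95467/50) = 0.04533 + 3 × 0.02942 = 0.13359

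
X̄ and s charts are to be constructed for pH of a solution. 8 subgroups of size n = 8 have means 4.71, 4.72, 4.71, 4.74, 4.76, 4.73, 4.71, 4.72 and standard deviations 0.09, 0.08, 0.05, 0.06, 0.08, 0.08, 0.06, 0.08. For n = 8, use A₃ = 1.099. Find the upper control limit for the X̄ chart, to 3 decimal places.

X̄̄ = (4.71 + 4.72 + 4.71 + 4.74 + 4.76 + 4.73 + 4.71 + 4.72) / 8 = 4.7250
s̄ = (0.09 + 0.08 + 0.05 + 0.06 + 0.08 + 0.08 + 0.06 + 0.08) / 8 = 0.0725
UCL = X̄̄ + A₃·s̄ = 4.7250 + 1.099 × 0.0725 = 4.8047

4.805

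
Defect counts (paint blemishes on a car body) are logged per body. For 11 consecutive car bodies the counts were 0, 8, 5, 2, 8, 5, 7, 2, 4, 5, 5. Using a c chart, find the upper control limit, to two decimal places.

c̄ = (0 + 8 + 5 + 2 + 8 + 5 + 7 + 2 + 4 + 5 + 5) / 11 = 51 / 11 = 4.6364
UCL = c̄ + 3√c̄ = 4.6364 + 3 × √4.6364 = 4.6364 + 3 × 2.1532 = 11.0960

11.10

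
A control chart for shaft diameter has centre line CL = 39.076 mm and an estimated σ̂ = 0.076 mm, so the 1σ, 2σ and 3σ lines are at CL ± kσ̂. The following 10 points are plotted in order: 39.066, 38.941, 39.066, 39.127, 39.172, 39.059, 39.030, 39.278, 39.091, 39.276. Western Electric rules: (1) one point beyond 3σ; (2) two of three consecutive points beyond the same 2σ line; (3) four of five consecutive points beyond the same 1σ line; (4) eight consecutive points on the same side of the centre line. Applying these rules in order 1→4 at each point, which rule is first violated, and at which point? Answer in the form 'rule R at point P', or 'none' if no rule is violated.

rule 2 at point 10

Zone of each point (C = within 1σ̂, B = 1σ̂–2σ̂, A = 2σ̂–3σ̂, * = beyond 3σ̂; sign = side of CL): 1:-C, 2:-B, 3:-C, 4:+C, 5:+B, 6:-C, 7:-C, 8:+A, 9:+C, 10:+A
Rule 2 (two of three consecutive points beyond the same 2σ limit) is satisfied at point 10.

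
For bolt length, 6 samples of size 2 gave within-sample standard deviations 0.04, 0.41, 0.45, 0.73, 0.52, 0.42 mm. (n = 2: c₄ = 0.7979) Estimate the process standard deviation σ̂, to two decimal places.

0.54

s̄ = (0.04 + 0.41 + 0.45 + 0.73 + 0.52 + 0.42) / 6 = 0.4283
σ̂ = s̄ / c₄ = 0.4283 / 0.7979 = 0.5368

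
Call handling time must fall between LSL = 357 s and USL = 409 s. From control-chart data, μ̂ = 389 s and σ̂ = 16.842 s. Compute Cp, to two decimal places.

Cp = (USL − LSL) / (6σ̂) = (409 − 357) / (6 × 16.842) = 52.0000 / 101.0520 = 0.5146

0.51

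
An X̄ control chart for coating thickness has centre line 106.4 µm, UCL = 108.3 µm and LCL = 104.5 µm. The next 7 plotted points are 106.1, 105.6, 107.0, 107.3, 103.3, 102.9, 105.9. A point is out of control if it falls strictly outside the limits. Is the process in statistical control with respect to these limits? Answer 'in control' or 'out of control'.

out of control

Compare each point to [104.5, 108.3]: sample 5 = 103.3 < LCL; sample 6 = 102.9 < LCL.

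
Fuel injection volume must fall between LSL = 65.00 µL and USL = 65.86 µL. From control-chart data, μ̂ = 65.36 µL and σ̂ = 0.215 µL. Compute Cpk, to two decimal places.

0.56

Cpu = (USL − μ̂) / (3σ̂) = (65.86 − 65.36) / (3 × 0.215) = 0.7752; Cpl = (μ̂ − LSL) / (3σ̂) = (65.36 − 65.00) / (3 × 0.215) = 0.5581; Cpk = min(Cpu, Cpl) = 0.5581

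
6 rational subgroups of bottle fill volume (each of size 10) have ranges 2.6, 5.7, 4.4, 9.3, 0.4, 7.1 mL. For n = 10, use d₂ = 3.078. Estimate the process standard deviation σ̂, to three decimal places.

R̄ = (2.6 + 5.7 + 4.4 + 9.3 + 0.4 + 7.1) / 6 = 4.9167
σ̂ = R̄ / d₂ = 4.9167 / 3.078 = 1.5974

1.597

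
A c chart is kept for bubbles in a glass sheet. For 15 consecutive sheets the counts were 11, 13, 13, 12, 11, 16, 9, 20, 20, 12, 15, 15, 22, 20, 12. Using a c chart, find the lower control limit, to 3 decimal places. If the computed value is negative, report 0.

3.218

c̄ = (11 + 13 + 13 + 12 + 11 + 16 + 9 + 20 + 20 + 12 + 15 + 15 + 22 + 20 + 12) / 15 = 221 / 15 = 14.7333
LCL = c̄ − 3√c̄ = 14.7333 − 3 × 3.8384 = 3.2181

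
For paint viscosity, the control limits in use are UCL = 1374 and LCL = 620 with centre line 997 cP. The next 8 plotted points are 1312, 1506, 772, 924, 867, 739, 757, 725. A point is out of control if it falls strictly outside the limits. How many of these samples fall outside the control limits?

Compare each point to [620, 1374]: sample 2 = 1506 > UCL.

1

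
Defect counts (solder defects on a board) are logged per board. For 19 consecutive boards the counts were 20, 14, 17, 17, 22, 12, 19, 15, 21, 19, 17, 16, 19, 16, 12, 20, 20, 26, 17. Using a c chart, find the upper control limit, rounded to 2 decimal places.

30.51

c̄ = (20 + 14 + 17 + 17 + 22 + 12 + 19 + 15 + 21 + 19 + 17 + 16 + 19 + 16 + 12 + 20 + 20 + 26 + 17) / 19 = 339 / 19 = 17.8421
UCL = c̄ + 3√c̄ = 17.8421 + 3 × √17.8421 = 17.8421 + 3 × 4.2240 = 30.5141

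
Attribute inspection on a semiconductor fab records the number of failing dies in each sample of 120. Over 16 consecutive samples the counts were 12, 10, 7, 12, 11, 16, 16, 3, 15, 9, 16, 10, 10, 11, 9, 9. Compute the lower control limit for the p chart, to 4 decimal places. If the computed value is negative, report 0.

0.0126

p̄ = Σdᵢ / (k·n) = 176 / (16 × 120) = 0.09167
LCL = p̄ − 3·√(p̄(1−p̄)/n) = 0.09167 − 3 × 0.02634 = 0.01264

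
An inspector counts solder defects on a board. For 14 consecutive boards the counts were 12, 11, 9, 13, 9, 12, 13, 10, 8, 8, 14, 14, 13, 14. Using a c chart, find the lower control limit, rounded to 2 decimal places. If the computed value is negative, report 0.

c̄ = (12 + 11 + 9 + 13 + 9 + 12 + 13 + 10 + 8 + 8 + 14 + 14 + 13 + 14) / 14 = 160 / 14 = 11.4286
LCL = c̄ − 3√c̄ = 11.4286 − 3 × 3.3806 = 1.2867

1.29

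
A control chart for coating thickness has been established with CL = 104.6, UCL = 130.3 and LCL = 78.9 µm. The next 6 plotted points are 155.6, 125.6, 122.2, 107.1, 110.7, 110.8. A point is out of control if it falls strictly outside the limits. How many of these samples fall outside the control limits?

1

Compare each point to [78.9, 130.3]: sample 1 = 155.6 > UCL.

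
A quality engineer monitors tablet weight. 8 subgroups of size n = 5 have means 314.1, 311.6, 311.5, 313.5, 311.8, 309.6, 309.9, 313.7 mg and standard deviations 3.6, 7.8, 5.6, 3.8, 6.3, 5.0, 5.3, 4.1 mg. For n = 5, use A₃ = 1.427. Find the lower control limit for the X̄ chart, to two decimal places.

304.56

X̄̄ = (314.1 + 311.6 + 311.5 + 313.5 + 311.8 + 309.6 + 309.9 + 313.7) / 8 = 311.9625
s̄ = (3.6 + 7.8 + 5.6 + 3.8 + 6.3 + 5.0 + 5.3 + 4.1) / 8 = 5.1875
LCL = X̄̄ − A₃·s̄ = 311.9625 − 1.427 × 5.1875 = 304.5599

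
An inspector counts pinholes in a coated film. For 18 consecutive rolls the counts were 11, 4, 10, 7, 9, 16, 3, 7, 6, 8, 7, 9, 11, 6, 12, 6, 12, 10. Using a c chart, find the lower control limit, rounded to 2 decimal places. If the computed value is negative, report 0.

0.00

c̄ = (11 + 4 + 10 + 7 + 9 + 16 + 3 + 7 + 6 + 8 + 7 + 9 + 11 + 6 + 12 + 6 + 12 + 10) / 18 = 154 / 18 = 8.5556
LCL = c̄ − 3√c̄ = 8.5556 − 3 × 2.9250 = -0.2194 → 0 (cannot be negative)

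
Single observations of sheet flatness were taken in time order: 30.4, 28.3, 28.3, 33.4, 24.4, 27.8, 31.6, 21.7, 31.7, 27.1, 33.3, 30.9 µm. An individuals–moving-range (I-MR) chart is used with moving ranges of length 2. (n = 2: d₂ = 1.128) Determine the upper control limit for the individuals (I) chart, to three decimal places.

42.736

X̄ = (30.4 + 28.3 + 28.3 + 33.4 + 24.4 + 27.8 + 31.6 + 21.7 + 31.7 + 27.1 + 33.3 + 30.9) / 12 = 29.0750
Moving ranges: 2.1, 0.0, 5.1, 9.0, 3.4, 3.8, 9.9, 10.0, 4.6, 6.2, 2.4; M̄R̄ = 56.5000 / 11 = 5.1364
UCL = X̄ + 3·M̄R̄/d₂ = 29.0750 + 3 × 5.1364 / 1.128 = 42.7355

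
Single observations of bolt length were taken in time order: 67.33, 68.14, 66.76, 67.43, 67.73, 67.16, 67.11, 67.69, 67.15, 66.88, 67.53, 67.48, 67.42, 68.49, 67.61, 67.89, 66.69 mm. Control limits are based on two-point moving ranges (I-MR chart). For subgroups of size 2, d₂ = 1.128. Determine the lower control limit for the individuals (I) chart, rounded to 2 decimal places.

X̄ = (67.33 + 68.14 + 66.76 + 67.43 + 67.73 + 67.16 + 67.11 + 67.69 + 67.15 + 66.88 + 67.53 + 67.48 + 67.42 + 68.49 + 67.61 + 67.89 + 66.69) / 17 = 67.4406
Moving ranges: 0.81, 1.38, 0.67, 0.30, 0.57, 0.05, 0.58, 0.54, 0.27, 0.65, 0.05, 0.06, 1.07, 0.88, 0.28, 1.20; M̄R̄ = 9.3600 / 16 = 0.5850
LCL = X̄ − 3·M̄R̄/d₂ = 67.4406 − 3 × 0.5850 / 1.128 = 65.8847

65.88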